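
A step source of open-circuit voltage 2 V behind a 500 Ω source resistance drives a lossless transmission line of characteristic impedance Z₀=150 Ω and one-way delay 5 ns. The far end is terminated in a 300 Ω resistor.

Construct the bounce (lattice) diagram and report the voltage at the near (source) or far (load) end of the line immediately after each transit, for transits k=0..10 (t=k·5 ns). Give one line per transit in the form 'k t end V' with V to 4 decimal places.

0 0 source 0.4615
1 5 load 0.6154
2 10 source 0.6982
3 15 load 0.7258
4 20 source 0.7407
5 25 load 0.7457
6 30 source 0.7483
7 35 load 0.7492
8 40 source 0.7497
9 45 load 0.7499
10 50 source 0.7499

Γ_L=0.333333, Γ_S=0.538462; launch V₁=2·150/650=0.461538
k=0 src: V=0.4615
k=1 load: inc=0.461538, refl=0.461538·0.333333=0.1538; V=0.000000+0.461538+0.153846=0.6154
k=2 src: inc=0.153846, refl=0.153846·0.538462=0.0828; V=0.461538+0.153846+0.082840=0.6982
k=3 load: inc=0.082840, refl=0.082840·0.333333=0.0276; V=0.615385+0.082840+0.027613=0.7258
k=4 src: inc=0.027613, refl=0.027613·0.538462=0.0149; V=0.698225+0.027613+0.014869=0.7407
k=5 load: inc=0.014869, refl=0.014869·0.333333=0.0050; V=0.725838+0.014869+0.004956=0.7457
k=6 src: inc=0.004956, refl=0.004956·0.538462=0.0027; V=0.740707+0.004956+0.002669=0.7483
k=7 load: inc=0.002669, refl=0.002669·0.333333=0.0009; V=0.745663+0.002669+0.000890=0.7492
k=8 src: inc=0.000890, refl=0.000890·0.538462=0.0005; V=0.748332+0.000890+0.000479=0.7497
k=9 load: inc=0.000479, refl=0.000479·0.333333=0.0002; V=0.749222+0.000479+0.000160=0.7499
k=10 src: inc=0.000160, refl=0.000160·0.538462=0.0001; V=0.749701+0.000160+0.000086=0.7499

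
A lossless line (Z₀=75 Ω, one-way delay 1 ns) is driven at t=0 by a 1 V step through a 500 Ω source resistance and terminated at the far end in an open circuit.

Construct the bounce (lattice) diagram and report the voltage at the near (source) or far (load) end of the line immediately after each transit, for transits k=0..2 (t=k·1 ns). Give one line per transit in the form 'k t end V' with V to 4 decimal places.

0 0 source 0.1304
1 1 load 0.2609
2 2 source 0.3573

Γ_L=1.000000, Γ_S=0.739130; launch V₁=1·75/575=0.130435
k=0 src: V=0.1304
k=1 load: inc=0.130435, refl=0.130435·1.000000=0.1304; V=0.000000+0.130435+0.130435=0.2609
k=2 src: inc=0.130435, refl=0.130435·0.739130=0.0964; V=0.130435+0.130435+0.096408=0.3573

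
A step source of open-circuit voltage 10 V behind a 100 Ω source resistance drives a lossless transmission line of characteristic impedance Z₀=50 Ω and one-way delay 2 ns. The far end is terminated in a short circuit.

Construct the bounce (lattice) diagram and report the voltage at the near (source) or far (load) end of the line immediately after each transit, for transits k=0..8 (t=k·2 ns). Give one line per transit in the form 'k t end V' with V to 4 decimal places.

0 0 source 3.3333
1 2 load 0.0000
2 4 source -1.1111
3 6 load 0.0000
4 8 source 0.3704
5 10 load 0.0000
6 12 source -0.1235
7 14 load 0.0000
8 16 source 0.0412

Γ_L=-1.000000, Γ_S=0.333333; launch V₁=10·50/150=3.333333
k=0 src: V=3.3333
k=1 load: inc=3.333333, refl=3.333333·-1.000000=-3.3333; V=0.000000+3.333333+-3.333333=0.0000
k=2 src: inc=-3.333333, refl=-3.333333·0.333333=-1.1111; V=3.333333+-3.333333+-1.111111=-1.1111
k=3 load: inc=-1.111111, refl=-1.111111·-1.000000=1.1111; V=0.000000+-1.111111+1.111111=0.0000
k=4 src: inc=1.111111, refl=1.111111·0.333333=0.3704; V=-1.111111+1.111111+0.370370=0.3704
k=5 load: inc=0.370370, refl=0.370370·-1.000000=-0.3704; V=0.000000+0.370370+-0.370370=0.0000
k=6 src: inc=-0.370370, refl=-0.370370·0.333333=-0.1235; V=0.370370+-0.370370+-0.123457=-0.1235
k=7 load: inc=-0.123457, refl=-0.123457·-1.000000=0.1235; V=0.000000+-0.123457+0.123457=0.0000
k=8 src: inc=0.123457, refl=0.123457·0.333333=0.0412; V=-0.123457+0.123457+0.041152=0.0412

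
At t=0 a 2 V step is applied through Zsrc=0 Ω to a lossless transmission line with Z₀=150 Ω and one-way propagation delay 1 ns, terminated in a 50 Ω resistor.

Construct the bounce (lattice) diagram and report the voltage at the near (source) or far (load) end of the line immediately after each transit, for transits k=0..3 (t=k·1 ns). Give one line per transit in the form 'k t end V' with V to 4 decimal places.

Γ_L=-0.500000, Γ_S=-1.000000; launch V₁=2·150/150=2.000000
k=0 src: V=2.0000
k=1 load: inc=2.000000, refl=2.000000·-0.500000=-1.0000; V=0.000000+2.000000+-1.000000=1.0000
k=2 src: inc=-1.000000, refl=-1.000000·-1.000000=1.0000; V=2.000000+-1.000000+1.000000=2.0000
k=3 load: inc=1.000000, refl=1.000000·-0.500000=-0.5000; V=1.000000+1.000000+-0.500000=1.5000

0 0 source 2.0000
1 1 load 1.0000
2 2 source 2.0000
3 3 load 1.5000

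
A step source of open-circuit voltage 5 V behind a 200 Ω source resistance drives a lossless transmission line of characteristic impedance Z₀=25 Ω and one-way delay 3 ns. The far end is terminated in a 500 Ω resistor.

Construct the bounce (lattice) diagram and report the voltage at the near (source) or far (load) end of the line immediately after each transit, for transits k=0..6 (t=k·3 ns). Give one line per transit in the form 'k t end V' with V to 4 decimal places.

0 0 source 0.5556
1 3 load 1.0582
2 6 source 1.4491
3 9 load 1.8029
4 12 source 2.0780
5 15 load 2.3269
6 18 source 2.5205

Γ_L=0.904762, Γ_S=0.777778; launch V₁=5·25/225=0.555556
k=0 src: V=0.5556
k=1 load: inc=0.555556, refl=0.555556·0.904762=0.5026; V=0.000000+0.555556+0.502646=1.0582
k=2 src: inc=0.502646, refl=0.502646·0.777778=0.3909; V=0.555556+0.502646+0.390947=1.4491
k=3 load: inc=0.390947, refl=0.390947·0.904762=0.3537; V=1.058201+0.390947+0.353714=1.8029
k=4 src: inc=0.353714, refl=0.353714·0.777778=0.2751; V=1.449148+0.353714+0.275111=2.0780
k=5 load: inc=0.275111, refl=0.275111·0.904762=0.2489; V=1.802861+0.275111+0.248910=2.3269
k=6 src: inc=0.248910, refl=0.248910·0.777778=0.1936; V=2.077972+0.248910+0.193596=2.5205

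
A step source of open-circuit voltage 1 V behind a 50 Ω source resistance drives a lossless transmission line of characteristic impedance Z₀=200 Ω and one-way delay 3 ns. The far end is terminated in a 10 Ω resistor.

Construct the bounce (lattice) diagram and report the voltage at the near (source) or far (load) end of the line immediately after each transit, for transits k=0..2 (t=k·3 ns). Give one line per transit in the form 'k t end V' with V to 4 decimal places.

Γ_L=-0.904762, Γ_S=-0.600000; launch V₁=1·200/250=0.800000
k=0 src: V=0.8000
k=1 load: inc=0.800000, refl=0.800000·-0.904762=-0.7238; V=0.000000+0.800000+-0.723810=0.0762
k=2 src: inc=-0.723810, refl=-0.723810·-0.600000=0.4343; V=0.800000+-0.723810+0.434286=0.5105

0 0 source 0.8000
1 3 load 0.0762
2 6 source 0.5105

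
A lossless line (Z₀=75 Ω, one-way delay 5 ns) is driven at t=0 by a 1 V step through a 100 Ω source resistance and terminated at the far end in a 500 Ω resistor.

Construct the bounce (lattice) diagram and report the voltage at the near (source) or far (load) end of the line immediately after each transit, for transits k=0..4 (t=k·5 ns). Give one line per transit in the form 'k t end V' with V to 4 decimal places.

Γ_L=0.739130, Γ_S=0.142857; launch V₁=1·75/175=0.428571
k=0 src: V=0.4286
k=1 load: inc=0.428571, refl=0.428571·0.739130=0.3168; V=0.000000+0.428571+0.316770=0.7453
k=2 src: inc=0.316770, refl=0.316770·0.142857=0.0453; V=0.428571+0.316770+0.045253=0.7906
k=3 load: inc=0.045253, refl=0.045253·0.739130=0.0334; V=0.745342+0.045253+0.033448=0.8240
k=4 src: inc=0.033448, refl=0.033448·0.142857=0.0048; V=0.790594+0.033448+0.004778=0.8288

0 0 source 0.4286
1 5 load 0.7453
2 10 source 0.7906
3 15 load 0.8240
4 20 source 0.8288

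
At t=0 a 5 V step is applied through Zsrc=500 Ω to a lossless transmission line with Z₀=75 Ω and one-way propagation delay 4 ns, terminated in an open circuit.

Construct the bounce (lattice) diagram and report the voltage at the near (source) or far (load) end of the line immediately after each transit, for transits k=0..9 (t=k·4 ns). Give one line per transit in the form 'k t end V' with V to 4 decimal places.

0 0 source 0.6522
1 4 load 1.3043
2 8 source 1.7864
3 12 load 2.2684
4 16 source 2.6247
5 20 load 2.9810
6 24 source 3.2444
7 28 load 3.5077
8 32 source 3.7024
9 36 load 3.8970

Γ_L=1.000000, Γ_S=0.739130; launch V₁=5·75/575=0.652174
k=0 src: V=0.6522
k=1 load: inc=0.652174, refl=0.652174·1.000000=0.6522; V=0.000000+0.652174+0.652174=1.3043
k=2 src: inc=0.652174, refl=0.652174·0.739130=0.4820; V=0.652174+0.652174+0.482042=1.7864
k=3 load: inc=0.482042, refl=0.482042·1.000000=0.4820; V=1.304348+0.482042+0.482042=2.2684
k=4 src: inc=0.482042, refl=0.482042·0.739130=0.3563; V=1.786389+0.482042+0.356292=2.6247
k=5 load: inc=0.356292, refl=0.356292·1.000000=0.3563; V=2.268431+0.356292+0.356292=2.9810
k=6 src: inc=0.356292, refl=0.356292·0.739130=0.2633; V=2.624723+0.356292+0.263346=3.2444
k=7 load: inc=0.263346, refl=0.263346·1.000000=0.2633; V=2.981014+0.263346+0.263346=3.5077
k=8 src: inc=0.263346, refl=0.263346·0.739130=0.1946; V=3.244360+0.263346+0.194647=3.7024
k=9 load: inc=0.194647, refl=0.194647·1.000000=0.1946; V=3.507706+0.194647+0.194647=3.8970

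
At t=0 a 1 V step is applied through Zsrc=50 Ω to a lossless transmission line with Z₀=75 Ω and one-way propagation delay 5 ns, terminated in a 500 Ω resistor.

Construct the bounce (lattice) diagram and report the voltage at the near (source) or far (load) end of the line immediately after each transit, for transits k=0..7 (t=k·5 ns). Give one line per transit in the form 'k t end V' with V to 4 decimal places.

Γ_L=0.739130, Γ_S=-0.200000; launch V₁=1·75/125=0.600000
k=0 src: V=0.6000
k=1 load: inc=0.600000, refl=0.600000·0.739130=0.4435; V=0.000000+0.600000+0.443478=1.0435
k=2 src: inc=0.443478, refl=0.443478·-0.200000=-0.0887; V=0.600000+0.443478+-0.088696=0.9548
k=3 load: inc=-0.088696, refl=-0.088696·0.739130=-0.0656; V=1.043478+-0.088696+-0.065558=0.8892
k=4 src: inc=-0.065558, refl=-0.065558·-0.200000=0.0131; V=0.954783+-0.065558+0.013112=0.9023
k=5 load: inc=0.013112, refl=0.013112·0.739130=0.0097; V=0.889225+0.013112+0.009691=0.9120
k=6 src: inc=0.009691, refl=0.009691·-0.200000=-0.0019; V=0.902336+0.009691+-0.001938=0.9101
k=7 load: inc=-0.001938, refl=-0.001938·0.739130=-0.0014; V=0.912028+-0.001938+-0.001433=0.9087

0 0 source 0.6000
1 5 load 1.0435
2 10 source 0.9548
3 15 load 0.8892
4 20 source 0.9023
5 25 load 0.9120
6 30 source 0.9101
7 35 load 0.9087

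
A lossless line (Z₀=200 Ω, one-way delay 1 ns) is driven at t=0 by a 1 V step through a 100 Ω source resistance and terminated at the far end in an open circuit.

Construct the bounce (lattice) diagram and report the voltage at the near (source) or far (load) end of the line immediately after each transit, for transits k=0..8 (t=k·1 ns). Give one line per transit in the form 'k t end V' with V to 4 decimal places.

0 0 source 0.6667
1 1 load 1.3333
2 2 source 1.1111
3 3 load 0.8889
4 4 source 0.9630
5 5 load 1.0370
6 6 source 1.0123
7 7 load 0.9877
8 8 source 0.9959

Γ_L=1.000000, Γ_S=-0.333333; launch V₁=1·200/300=0.666667
k=0 src: V=0.6667
k=1 load: inc=0.666667, refl=0.666667·1.000000=0.6667; V=0.000000+0.666667+0.666667=1.3333
k=2 src: inc=0.666667, refl=0.666667·-0.333333=-0.2222; V=0.666667+0.666667+-0.222222=1.1111
k=3 load: inc=-0.222222, refl=-0.222222·1.000000=-0.2222; V=1.333333+-0.222222+-0.222222=0.8889
k=4 src: inc=-0.222222, refl=-0.222222·-0.333333=0.0741; V=1.111111+-0.222222+0.074074=0.9630
k=5 load: inc=0.074074, refl=0.074074·1.000000=0.0741; V=0.888889+0.074074+0.074074=1.0370
k=6 src: inc=0.074074, refl=0.074074·-0.333333=-0.0247; V=0.962963+0.074074+-0.024691=1.0123
k=7 load: inc=-0.024691, refl=-0.024691·1.000000=-0.0247; V=1.037037+-0.024691+-0.024691=0.9877
k=8 src: inc=-0.024691, refl=-0.024691·-0.333333=0.0082; V=1.012346+-0.024691+0.008230=0.9959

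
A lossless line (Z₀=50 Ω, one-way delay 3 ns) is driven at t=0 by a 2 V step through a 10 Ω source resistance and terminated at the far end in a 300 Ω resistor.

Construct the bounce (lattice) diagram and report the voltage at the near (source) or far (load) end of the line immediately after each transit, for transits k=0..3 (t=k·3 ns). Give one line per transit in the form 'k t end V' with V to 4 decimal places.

0 0 source 1.6667
1 3 load 2.8571
2 6 source 2.0635
3 9 load 1.4966

Γ_L=0.714286, Γ_S=-0.666667; launch V₁=2·50/60=1.666667
k=0 src: V=1.6667
k=1 load: inc=1.666667, refl=1.666667·0.714286=1.1905; V=0.000000+1.666667+1.190476=2.8571
k=2 src: inc=1.190476, refl=1.190476·-0.666667=-0.7937; V=1.666667+1.190476+-0.793651=2.0635
k=3 load: inc=-0.793651, refl=-0.793651·0.714286=-0.5669; V=2.857143+-0.793651+-0.566893=1.4966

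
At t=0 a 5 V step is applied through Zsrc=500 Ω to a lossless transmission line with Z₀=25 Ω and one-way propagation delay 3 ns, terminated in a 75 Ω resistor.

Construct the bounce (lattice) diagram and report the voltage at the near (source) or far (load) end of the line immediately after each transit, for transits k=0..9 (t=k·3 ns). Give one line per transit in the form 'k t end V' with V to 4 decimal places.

Γ_L=0.500000, Γ_S=0.904762; launch V₁=5·25/525=0.238095
k=0 src: V=0.2381
k=1 load: inc=0.238095, refl=0.238095·0.500000=0.1190; V=0.000000+0.238095+0.119048=0.3571
k=2 src: inc=0.119048, refl=0.119048·0.904762=0.1077; V=0.238095+0.119048+0.107710=0.4649
k=3 load: inc=0.107710, refl=0.107710·0.500000=0.0539; V=0.357143+0.107710+0.053855=0.5187
k=4 src: inc=0.053855, refl=0.053855·0.904762=0.0487; V=0.464853+0.053855+0.048726=0.5674
k=5 load: inc=0.048726, refl=0.048726·0.500000=0.0244; V=0.518707+0.048726+0.024363=0.5918
k=6 src: inc=0.024363, refl=0.024363·0.904762=0.0220; V=0.567433+0.024363+0.022043=0.6138
k=7 load: inc=0.022043, refl=0.022043·0.500000=0.0110; V=0.591796+0.022043+0.011021=0.6249
k=8 src: inc=0.011021, refl=0.011021·0.904762=0.0100; V=0.613839+0.011021+0.009972=0.6348
k=9 load: inc=0.009972, refl=0.009972·0.500000=0.0050; V=0.624860+0.009972+0.004986=0.6398

0 0 source 0.2381
1 3 load 0.3571
2 6 source 0.4649
3 9 load 0.5187
4 12 source 0.5674
5 15 load 0.5918
6 18 source 0.6138
7 21 load 0.6249
8 24 source 0.6348
9 27 load 0.6398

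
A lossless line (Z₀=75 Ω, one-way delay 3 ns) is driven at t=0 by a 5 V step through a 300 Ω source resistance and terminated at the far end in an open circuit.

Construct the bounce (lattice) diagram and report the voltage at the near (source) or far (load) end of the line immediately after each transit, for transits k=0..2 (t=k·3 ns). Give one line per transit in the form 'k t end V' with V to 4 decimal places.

Γ_L=1.000000, Γ_S=0.600000; launch V₁=5·75/375=1.000000
k=0 src: V=1.0000
k=1 load: inc=1.000000, refl=1.000000·1.000000=1.0000; V=0.000000+1.000000+1.000000=2.0000
k=2 src: inc=1.000000, refl=1.000000·0.600000=0.6000; V=1.000000+1.000000+0.600000=2.6000

0 0 source 1.0000
1 3 load 2.0000
2 6 source 2.6000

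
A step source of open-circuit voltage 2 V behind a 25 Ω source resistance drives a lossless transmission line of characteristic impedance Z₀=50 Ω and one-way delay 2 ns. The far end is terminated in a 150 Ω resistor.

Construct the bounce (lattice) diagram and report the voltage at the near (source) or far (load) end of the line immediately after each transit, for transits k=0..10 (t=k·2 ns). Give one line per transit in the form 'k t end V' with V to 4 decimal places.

Γ_L=0.500000, Γ_S=-0.333333; launch V₁=2·50/75=1.333333
k=0 src: V=1.3333
k=1 load: inc=1.333333, refl=1.333333·0.500000=0.6667; V=0.000000+1.333333+0.666667=2.0000
k=2 src: inc=0.666667, refl=0.666667·-0.333333=-0.2222; V=1.333333+0.666667+-0.222222=1.7778
k=3 load: inc=-0.222222, refl=-0.222222·0.500000=-0.1111; V=2.000000+-0.222222+-0.111111=1.6667
k=4 src: inc=-0.111111, refl=-0.111111·-0.333333=0.0370; V=1.777778+-0.111111+0.037037=1.7037
k=5 load: inc=0.037037, refl=0.037037·0.500000=0.0185; V=1.666667+0.037037+0.018519=1.7222
k=6 src: inc=0.018519, refl=0.018519·-0.333333=-0.0062; V=1.703704+0.018519+-0.006173=1.7160
k=7 load: inc=-0.006173, refl=-0.006173·0.500000=-0.0031; V=1.722222+-0.006173+-0.003086=1.7130
k=8 src: inc=-0.003086, refl=-0.003086·-0.333333=0.0010; V=1.716049+-0.003086+0.001029=1.7140
k=9 load: inc=0.001029, refl=0.001029·0.500000=0.0005; V=1.712963+0.001029+0.000514=1.7145
k=10 src: inc=0.000514, refl=0.000514·-0.333333=-0.0002; V=1.713992+0.000514+-0.000171=1.7143

0 0 source 1.3333
1 2 load 2.0000
2 4 source 1.7778
3 6 load 1.6667
4 8 source 1.7037
5 10 load 1.7222
6 12 source 1.7160
7 14 load 1.7130
8 16 source 1.7140
9 18 load 1.7145
10 20 source 1.7143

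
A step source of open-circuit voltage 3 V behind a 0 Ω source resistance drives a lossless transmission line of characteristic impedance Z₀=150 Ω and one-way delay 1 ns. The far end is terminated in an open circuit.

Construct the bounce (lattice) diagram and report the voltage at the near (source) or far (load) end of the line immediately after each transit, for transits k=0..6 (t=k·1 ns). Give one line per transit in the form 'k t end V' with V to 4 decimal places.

0 0 source 3.0000
1 1 load 6.0000
2 2 source 3.0000
3 3 load 0.0000
4 4 source 3.0000
5 5 load 6.0000
6 6 source 3.0000

Γ_L=1.000000, Γ_S=-1.000000; launch V₁=3·150/150=3.000000
k=0 src: V=3.0000
k=1 load: inc=3.000000, refl=3.000000·1.000000=3.0000; V=0.000000+3.000000+3.000000=6.0000
k=2 src: inc=3.000000, refl=3.000000·-1.000000=-3.0000; V=3.000000+3.000000+-3.000000=3.0000
k=3 load: inc=-3.000000, refl=-3.000000·1.000000=-3.0000; V=6.000000+-3.000000+-3.000000=0.0000
k=4 src: inc=-3.000000, refl=-3.000000·-1.000000=3.0000; V=3.000000+-3.000000+3.000000=3.0000
k=5 load: inc=3.000000, refl=3.000000·1.000000=3.0000; V=0.000000+3.000000+3.000000=6.0000
k=6 src: inc=3.000000, refl=3.000000·-1.000000=-3.0000; V=3.000000+3.000000+-3.000000=3.0000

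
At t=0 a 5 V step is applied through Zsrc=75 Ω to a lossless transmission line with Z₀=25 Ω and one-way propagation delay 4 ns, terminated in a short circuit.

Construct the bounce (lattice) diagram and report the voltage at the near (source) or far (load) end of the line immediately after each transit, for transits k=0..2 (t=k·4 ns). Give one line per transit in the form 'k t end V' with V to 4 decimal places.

0 0 source 1.2500
1 4 load 0.0000
2 8 source -0.6250

Γ_L=-1.000000, Γ_S=0.500000; launch V₁=5·25/100=1.250000
k=0 src: V=1.2500
k=1 load: inc=1.250000, refl=1.250000·-1.000000=-1.2500; V=0.000000+1.250000+-1.250000=0.0000
k=2 src: inc=-1.250000, refl=-1.250000·0.500000=-0.6250; V=1.250000+-1.250000+-0.625000=-0.6250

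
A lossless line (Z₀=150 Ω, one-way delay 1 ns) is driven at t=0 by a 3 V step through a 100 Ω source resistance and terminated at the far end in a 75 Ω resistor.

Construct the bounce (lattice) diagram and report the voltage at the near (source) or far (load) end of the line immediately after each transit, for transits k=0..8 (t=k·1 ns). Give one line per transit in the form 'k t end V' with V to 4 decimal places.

Γ_L=-0.333333, Γ_S=-0.200000; launch V₁=3·150/250=1.800000
k=0 src: V=1.8000
k=1 load: inc=1.800000, refl=1.800000·-0.333333=-0.6000; V=0.000000+1.800000+-0.600000=1.2000
k=2 src: inc=-0.600000, refl=-0.600000·-0.200000=0.1200; V=1.800000+-0.600000+0.120000=1.3200
k=3 load: inc=0.120000, refl=0.120000·-0.333333=-0.0400; V=1.200000+0.120000+-0.040000=1.2800
k=4 src: inc=-0.040000, refl=-0.040000·-0.200000=0.0080; V=1.320000+-0.040000+0.008000=1.2880
k=5 load: inc=0.008000, refl=0.008000·-0.333333=-0.0027; V=1.280000+0.008000+-0.002667=1.2853
k=6 src: inc=-0.002667, refl=-0.002667·-0.200000=0.0005; V=1.288000+-0.002667+0.000533=1.2859
k=7 load: inc=0.000533, refl=0.000533·-0.333333=-0.0002; V=1.285333+0.000533+-0.000178=1.2857
k=8 src: inc=-0.000178, refl=-0.000178·-0.200000=0.0000; V=1.285867+-0.000178+0.000036=1.2857

0 0 source 1.8000
1 1 load 1.2000
2 2 source 1.3200
3 3 load 1.2800
4 4 source 1.2880
5 5 load 1.2853
6 6 source 1.2859
7 7 load 1.2857
8 8 source 1.2857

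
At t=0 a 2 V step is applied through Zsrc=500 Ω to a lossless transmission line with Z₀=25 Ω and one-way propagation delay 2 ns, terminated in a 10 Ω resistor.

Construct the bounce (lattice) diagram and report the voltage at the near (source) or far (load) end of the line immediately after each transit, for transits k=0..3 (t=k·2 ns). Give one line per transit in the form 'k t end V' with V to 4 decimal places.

Γ_L=-0.428571, Γ_S=0.904762; launch V₁=2·25/525=0.095238
k=0 src: V=0.0952
k=1 load: inc=0.095238, refl=0.095238·-0.428571=-0.0408; V=0.000000+0.095238+-0.040816=0.0544
k=2 src: inc=-0.040816, refl=-0.040816·0.904762=-0.0369; V=0.095238+-0.040816+-0.036929=0.0175
k=3 load: inc=-0.036929, refl=-0.036929·-0.428571=0.0158; V=0.054422+-0.036929+0.015827=0.0333

0 0 source 0.0952
1 2 load 0.0544
2 4 source 0.0175
3 6 load 0.0333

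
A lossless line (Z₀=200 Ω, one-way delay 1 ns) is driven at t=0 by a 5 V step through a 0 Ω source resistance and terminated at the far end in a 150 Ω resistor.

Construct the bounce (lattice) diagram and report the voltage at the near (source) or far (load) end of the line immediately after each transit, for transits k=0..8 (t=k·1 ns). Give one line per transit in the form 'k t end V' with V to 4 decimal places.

0 0 source 5.0000
1 1 load 4.2857
2 2 source 5.0000
3 3 load 4.8980
4 4 source 5.0000
5 5 load 4.9854
6 6 source 5.0000
7 7 load 4.9979
8 8 source 5.0000

Γ_L=-0.142857, Γ_S=-1.000000; launch V₁=5·200/200=5.000000
k=0 src: V=5.0000
k=1 load: inc=5.000000, refl=5.000000·-0.142857=-0.7143; V=0.000000+5.000000+-0.714286=4.2857
k=2 src: inc=-0.714286, refl=-0.714286·-1.000000=0.7143; V=5.000000+-0.714286+0.714286=5.0000
k=3 load: inc=0.714286, refl=0.714286·-0.142857=-0.1020; V=4.285714+0.714286+-0.102041=4.8980
k=4 src: inc=-0.102041, refl=-0.102041·-1.000000=0.1020; V=5.000000+-0.102041+0.102041=5.0000
k=5 load: inc=0.102041, refl=0.102041·-0.142857=-0.0146; V=4.897959+0.102041+-0.014577=4.9854
k=6 src: inc=-0.014577, refl=-0.014577·-1.000000=0.0146; V=5.000000+-0.014577+0.014577=5.0000
k=7 load: inc=0.014577, refl=0.014577·-0.142857=-0.0021; V=4.985423+0.014577+-0.002082=4.9979
k=8 src: inc=-0.002082, refl=-0.002082·-1.000000=0.0021; V=5.000000+-0.002082+0.002082=5.0000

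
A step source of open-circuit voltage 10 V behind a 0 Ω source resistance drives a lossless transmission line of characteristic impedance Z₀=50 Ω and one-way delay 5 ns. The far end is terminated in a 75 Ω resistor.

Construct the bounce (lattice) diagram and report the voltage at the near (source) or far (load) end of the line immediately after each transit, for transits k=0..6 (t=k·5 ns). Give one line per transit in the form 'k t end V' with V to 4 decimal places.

0 0 source 10.0000
1 5 load 12.0000
2 10 source 10.0000
3 15 load 9.6000
4 20 source 10.0000
5 25 load 10.0800
6 30 source 10.0000

Γ_L=0.200000, Γ_S=-1.000000; launch V₁=10·50/50=10.000000
k=0 src: V=10.0000
k=1 load: inc=10.000000, refl=10.000000·0.200000=2.0000; V=0.000000+10.000000+2.000000=12.0000
k=2 src: inc=2.000000, refl=2.000000·-1.000000=-2.0000; V=10.000000+2.000000+-2.000000=10.0000
k=3 load: inc=-2.000000, refl=-2.000000·0.200000=-0.4000; V=12.000000+-2.000000+-0.400000=9.6000
k=4 src: inc=-0.400000, refl=-0.400000·-1.000000=0.4000; V=10.000000+-0.400000+0.400000=10.0000
k=5 load: inc=0.400000, refl=0.400000·0.200000=0.0800; V=9.600000+0.400000+0.080000=10.0800
k=6 src: inc=0.080000, refl=0.080000·-1.000000=-0.0800; V=10.000000+0.080000+-0.080000=10.0000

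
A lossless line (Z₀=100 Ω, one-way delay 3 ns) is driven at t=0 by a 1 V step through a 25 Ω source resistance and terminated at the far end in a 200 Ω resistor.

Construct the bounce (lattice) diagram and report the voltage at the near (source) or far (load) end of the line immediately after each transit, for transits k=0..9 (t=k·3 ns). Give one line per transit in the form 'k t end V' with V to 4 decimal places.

0 0 source 0.8000
1 3 load 1.0667
2 6 source 0.9067
3 9 load 0.8533
4 12 source 0.8853
5 15 load 0.8960
6 18 source 0.8896
7 21 load 0.8875
8 24 source 0.8887
9 27 load 0.8892

Γ_L=0.333333, Γ_S=-0.600000; launch V₁=1·100/125=0.800000
k=0 src: V=0.8000
k=1 load: inc=0.800000, refl=0.800000·0.333333=0.2667; V=0.000000+0.800000+0.266667=1.0667
k=2 src: inc=0.266667, refl=0.266667·-0.600000=-0.1600; V=0.800000+0.266667+-0.160000=0.9067
k=3 load: inc=-0.160000, refl=-0.160000·0.333333=-0.0533; V=1.066667+-0.160000+-0.053333=0.8533
k=4 src: inc=-0.053333, refl=-0.053333·-0.600000=0.0320; V=0.906667+-0.053333+0.032000=0.8853
k=5 load: inc=0.032000, refl=0.032000·0.333333=0.0107; V=0.853333+0.032000+0.010667=0.8960
k=6 src: inc=0.010667, refl=0.010667·-0.600000=-0.0064; V=0.885333+0.010667+-0.006400=0.8896
k=7 load: inc=-0.006400, refl=-0.006400·0.333333=-0.0021; V=0.896000+-0.006400+-0.002133=0.8875
k=8 src: inc=-0.002133, refl=-0.002133·-0.600000=0.0013; V=0.889600+-0.002133+0.001280=0.8887
k=9 load: inc=0.001280, refl=0.001280·0.333333=0.0004; V=0.887467+0.001280+0.000427=0.8892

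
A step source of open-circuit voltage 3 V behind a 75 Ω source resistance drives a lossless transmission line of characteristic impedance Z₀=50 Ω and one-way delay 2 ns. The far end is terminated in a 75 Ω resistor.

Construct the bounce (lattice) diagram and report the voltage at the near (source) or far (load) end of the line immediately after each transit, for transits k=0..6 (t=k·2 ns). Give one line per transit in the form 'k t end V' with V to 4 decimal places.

Γ_L=0.200000, Γ_S=0.200000; launch V₁=3·50/125=1.200000
k=0 src: V=1.2000
k=1 load: inc=1.200000, refl=1.200000·0.200000=0.2400; V=0.000000+1.200000+0.240000=1.4400
k=2 src: inc=0.240000, refl=0.240000·0.200000=0.0480; V=1.200000+0.240000+0.048000=1.4880
k=3 load: inc=0.048000, refl=0.048000·0.200000=0.0096; V=1.440000+0.048000+0.009600=1.4976
k=4 src: inc=0.009600, refl=0.009600·0.200000=0.0019; V=1.488000+0.009600+0.001920=1.4995
k=5 load: inc=0.001920, refl=0.001920·0.200000=0.0004; V=1.497600+0.001920+0.000384=1.4999
k=6 src: inc=0.000384, refl=0.000384·0.200000=0.0001; V=1.499520+0.000384+0.000077=1.5000

0 0 source 1.2000
1 2 load 1.4400
2 4 source 1.4880
3 6 load 1.4976
4 8 source 1.4995
5 10 load 1.4999
6 12 source 1.5000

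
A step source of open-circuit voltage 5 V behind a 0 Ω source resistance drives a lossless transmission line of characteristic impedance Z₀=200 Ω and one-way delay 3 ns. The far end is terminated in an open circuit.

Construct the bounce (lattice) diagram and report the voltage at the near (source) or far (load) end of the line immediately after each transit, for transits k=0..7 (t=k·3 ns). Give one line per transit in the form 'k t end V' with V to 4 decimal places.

0 0 source 5.0000
1 3 load 10.0000
2 6 source 5.0000
3 9 load 0.0000
4 12 source 5.0000
5 15 load 10.0000
6 18 source 5.0000
7 21 load 0.0000

Γ_L=1.000000, Γ_S=-1.000000; launch V₁=5·200/200=5.000000
k=0 src: V=5.0000
k=1 load: inc=5.000000, refl=5.000000·1.000000=5.0000; V=0.000000+5.000000+5.000000=10.0000
k=2 src: inc=5.000000, refl=5.000000·-1.000000=-5.0000; V=5.000000+5.000000+-5.000000=5.0000
k=3 load: inc=-5.000000, refl=-5.000000·1.000000=-5.0000; V=10.000000+-5.000000+-5.000000=0.0000
k=4 src: inc=-5.000000, refl=-5.000000·-1.000000=5.0000; V=5.000000+-5.000000+5.000000=5.0000
k=5 load: inc=5.000000, refl=5.000000·1.000000=5.0000; V=0.000000+5.000000+5.000000=10.0000
k=6 src: inc=5.000000, refl=5.000000·-1.000000=-5.0000; V=5.000000+5.000000+-5.000000=5.0000
k=7 load: inc=-5.000000, refl=-5.000000·1.000000=-5.0000; V=10.000000+-5.000000+-5.000000=0.0000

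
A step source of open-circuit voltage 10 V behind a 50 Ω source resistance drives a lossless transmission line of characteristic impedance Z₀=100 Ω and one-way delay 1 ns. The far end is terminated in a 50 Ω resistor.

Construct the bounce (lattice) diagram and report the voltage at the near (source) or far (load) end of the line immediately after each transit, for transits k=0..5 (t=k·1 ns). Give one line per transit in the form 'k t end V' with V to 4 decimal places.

Γ_L=-0.333333, Γ_S=-0.333333; launch V₁=10·100/150=6.666667
k=0 src: V=6.6667
k=1 load: inc=6.666667, refl=6.666667·-0.333333=-2.2222; V=0.000000+6.666667+-2.222222=4.4444
k=2 src: inc=-2.222222, refl=-2.222222·-0.333333=0.7407; V=6.666667+-2.222222+0.740741=5.1852
k=3 load: inc=0.740741, refl=0.740741·-0.333333=-0.2469; V=4.444444+0.740741+-0.246914=4.9383
k=4 src: inc=-0.246914, refl=-0.246914·-0.333333=0.0823; V=5.185185+-0.246914+0.082305=5.0206
k=5 load: inc=0.082305, refl=0.082305·-0.333333=-0.0274; V=4.938272+0.082305+-0.027435=4.9931

0 0 source 6.6667
1 1 load 4.4444
2 2 source 5.1852
3 3 load 4.9383
4 4 source 5.0206
5 5 load 4.9931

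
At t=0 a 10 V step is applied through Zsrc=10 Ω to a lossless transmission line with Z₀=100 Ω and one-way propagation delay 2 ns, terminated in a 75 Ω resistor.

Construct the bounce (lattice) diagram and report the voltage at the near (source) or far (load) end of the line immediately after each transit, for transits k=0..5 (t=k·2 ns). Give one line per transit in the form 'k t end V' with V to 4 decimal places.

Γ_L=-0.142857, Γ_S=-0.818182; launch V₁=10·100/110=9.090909
k=0 src: V=9.0909
k=1 load: inc=9.090909, refl=9.090909·-0.142857=-1.2987; V=0.000000+9.090909+-1.298701=7.7922
k=2 src: inc=-1.298701, refl=-1.298701·-0.818182=1.0626; V=9.090909+-1.298701+1.062574=8.8548
k=3 load: inc=1.062574, refl=1.062574·-0.142857=-0.1518; V=7.792208+1.062574+-0.151796=8.7030
k=4 src: inc=-0.151796, refl=-0.151796·-0.818182=0.1242; V=8.854782+-0.151796+0.124197=8.8272
k=5 load: inc=0.124197, refl=0.124197·-0.142857=-0.0177; V=8.702985+0.124197+-0.017742=8.8094

0 0 source 9.0909
1 2 load 7.7922
2 4 source 8.8548
3 6 load 8.7030
4 8 source 8.8272
5 10 load 8.8094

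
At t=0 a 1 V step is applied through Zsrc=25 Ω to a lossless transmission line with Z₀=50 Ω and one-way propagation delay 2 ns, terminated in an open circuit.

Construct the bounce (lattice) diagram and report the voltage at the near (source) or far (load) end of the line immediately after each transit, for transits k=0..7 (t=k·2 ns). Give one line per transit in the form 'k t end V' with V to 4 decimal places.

Γ_L=1.000000, Γ_S=-0.333333; launch V₁=1·50/75=0.666667
k=0 src: V=0.6667
k=1 load: inc=0.666667, refl=0.666667·1.000000=0.6667; V=0.000000+0.666667+0.666667=1.3333
k=2 src: inc=0.666667, refl=0.666667·-0.333333=-0.2222; V=0.666667+0.666667+-0.222222=1.1111
k=3 load: inc=-0.222222, refl=-0.222222·1.000000=-0.2222; V=1.333333+-0.222222+-0.222222=0.8889
k=4 src: inc=-0.222222, refl=-0.222222·-0.333333=0.0741; V=1.111111+-0.222222+0.074074=0.9630
k=5 load: inc=0.074074, refl=0.074074·1.000000=0.0741; V=0.888889+0.074074+0.074074=1.0370
k=6 src: inc=0.074074, refl=0.074074·-0.333333=-0.0247; V=0.962963+0.074074+-0.024691=1.0123
k=7 load: inc=-0.024691, refl=-0.024691·1.000000=-0.0247; V=1.037037+-0.024691+-0.024691=0.9877

0 0 source 0.6667
1 2 load 1.3333
2 4 source 1.1111
3 6 load 0.8889
4 8 source 0.9630
5 10 load 1.0370
6 12 source 1.0123
7 14 load 0.9877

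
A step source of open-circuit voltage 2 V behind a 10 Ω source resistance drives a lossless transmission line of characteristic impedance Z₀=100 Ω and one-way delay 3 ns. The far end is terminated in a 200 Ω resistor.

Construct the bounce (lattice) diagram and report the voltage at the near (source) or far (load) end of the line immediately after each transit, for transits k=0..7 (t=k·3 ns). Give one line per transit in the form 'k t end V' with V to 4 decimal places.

Γ_L=0.333333, Γ_S=-0.818182; launch V₁=2·100/110=1.818182
k=0 src: V=1.8182
k=1 load: inc=1.818182, refl=1.818182·0.333333=0.6061; V=0.000000+1.818182+0.606061=2.4242
k=2 src: inc=0.606061, refl=0.606061·-0.818182=-0.4959; V=1.818182+0.606061+-0.495868=1.9284
k=3 load: inc=-0.495868, refl=-0.495868·0.333333=-0.1653; V=2.424242+-0.495868+-0.165289=1.7631
k=4 src: inc=-0.165289, refl=-0.165289·-0.818182=0.1352; V=1.928375+-0.165289+0.135237=1.8983
k=5 load: inc=0.135237, refl=0.135237·0.333333=0.0451; V=1.763085+0.135237+0.045079=1.9434
k=6 src: inc=0.045079, refl=0.045079·-0.818182=-0.0369; V=1.898322+0.045079+-0.036883=1.9065
k=7 load: inc=-0.036883, refl=-0.036883·0.333333=-0.0123; V=1.943401+-0.036883+-0.012294=1.8942

0 0 source 1.8182
1 3 load 2.4242
2 6 source 1.9284
3 9 load 1.7631
4 12 source 1.8983
5 15 load 1.9434
6 18 source 1.9065
7 21 load 1.8942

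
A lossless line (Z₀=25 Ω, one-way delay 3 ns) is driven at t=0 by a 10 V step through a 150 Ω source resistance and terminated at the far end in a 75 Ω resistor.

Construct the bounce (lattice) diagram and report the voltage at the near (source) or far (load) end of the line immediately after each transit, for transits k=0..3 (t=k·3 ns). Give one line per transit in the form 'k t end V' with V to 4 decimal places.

Γ_L=0.500000, Γ_S=0.714286; launch V₁=10·25/175=1.428571
k=0 src: V=1.4286
k=1 load: inc=1.428571, refl=1.428571·0.500000=0.7143; V=0.000000+1.428571+0.714286=2.1429
k=2 src: inc=0.714286, refl=0.714286·0.714286=0.5102; V=1.428571+0.714286+0.510204=2.6531
k=3 load: inc=0.510204, refl=0.510204·0.500000=0.2551; V=2.142857+0.510204+0.255102=2.9082

0 0 source 1.4286
1 3 load 2.1429
2 6 source 2.6531
3 9 load 2.9082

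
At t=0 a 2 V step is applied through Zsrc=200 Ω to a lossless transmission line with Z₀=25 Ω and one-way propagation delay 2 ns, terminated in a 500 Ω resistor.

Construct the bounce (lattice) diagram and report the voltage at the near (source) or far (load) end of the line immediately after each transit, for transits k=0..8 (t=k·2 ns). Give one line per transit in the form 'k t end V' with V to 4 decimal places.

Γ_L=0.904762, Γ_S=0.777778; launch V₁=2·25/225=0.222222
k=0 src: V=0.2222
k=1 load: inc=0.222222, refl=0.222222·0.904762=0.2011; V=0.000000+0.222222+0.201058=0.4233
k=2 src: inc=0.201058, refl=0.201058·0.777778=0.1564; V=0.222222+0.201058+0.156379=0.5797
k=3 load: inc=0.156379, refl=0.156379·0.904762=0.1415; V=0.423280+0.156379+0.141485=0.7211
k=4 src: inc=0.141485, refl=0.141485·0.777778=0.1100; V=0.579659+0.141485+0.110044=0.8312
k=5 load: inc=0.110044, refl=0.110044·0.904762=0.0996; V=0.721144+0.110044+0.099564=0.9308
k=6 src: inc=0.099564, refl=0.099564·0.777778=0.0774; V=0.831189+0.099564+0.077439=1.0082
k=7 load: inc=0.077439, refl=0.077439·0.904762=0.0701; V=0.930752+0.077439+0.070063=1.0783
k=8 src: inc=0.070063, refl=0.070063·0.777778=0.0545; V=1.008191+0.070063+0.054494=1.1327

0 0 source 0.2222
1 2 load 0.4233
2 4 source 0.5797
3 6 load 0.7211
4 8 source 0.8312
5 10 load 0.9308
6 12 source 1.0082
7 14 load 1.0783
8 16 source 1.1327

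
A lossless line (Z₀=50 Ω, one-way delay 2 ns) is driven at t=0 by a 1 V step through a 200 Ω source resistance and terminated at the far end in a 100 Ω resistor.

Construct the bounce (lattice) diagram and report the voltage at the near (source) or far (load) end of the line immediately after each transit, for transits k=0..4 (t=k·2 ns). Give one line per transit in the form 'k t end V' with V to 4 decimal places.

0 0 source 0.2000
1 2 load 0.2667
2 4 source 0.3067
3 6 load 0.3200
4 8 source 0.3280

Γ_L=0.333333, Γ_S=0.600000; launch V₁=1·50/250=0.200000
k=0 src: V=0.2000
k=1 load: inc=0.200000, refl=0.200000·0.333333=0.0667; V=0.000000+0.200000+0.066667=0.2667
k=2 src: inc=0.066667, refl=0.066667·0.600000=0.0400; V=0.200000+0.066667+0.040000=0.3067
k=3 load: inc=0.040000, refl=0.040000·0.333333=0.0133; V=0.266667+0.040000+0.013333=0.3200
k=4 src: inc=0.013333, refl=0.013333·0.600000=0.0080; V=0.306667+0.013333+0.008000=0.3280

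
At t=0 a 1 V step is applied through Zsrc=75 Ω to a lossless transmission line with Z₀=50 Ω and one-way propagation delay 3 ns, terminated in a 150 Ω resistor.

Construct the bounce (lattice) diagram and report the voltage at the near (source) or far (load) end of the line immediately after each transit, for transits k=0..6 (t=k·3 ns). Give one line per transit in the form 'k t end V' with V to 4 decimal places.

0 0 source 0.4000
1 3 load 0.6000
2 6 source 0.6400
3 9 load 0.6600
4 12 source 0.6640
5 15 load 0.6660
6 18 source 0.6664

Γ_L=0.500000, Γ_S=0.200000; launch V₁=1·50/125=0.400000
k=0 src: V=0.4000
k=1 load: inc=0.400000, refl=0.400000·0.500000=0.2000; V=0.000000+0.400000+0.200000=0.6000
k=2 src: inc=0.200000, refl=0.200000·0.200000=0.0400; V=0.400000+0.200000+0.040000=0.6400
k=3 load: inc=0.040000, refl=0.040000·0.500000=0.0200; V=0.600000+0.040000+0.020000=0.6600
k=4 src: inc=0.020000, refl=0.020000·0.200000=0.0040; V=0.640000+0.020000+0.004000=0.6640
k=5 load: inc=0.004000, refl=0.004000·0.500000=0.0020; V=0.660000+0.004000+0.002000=0.6660
k=6 src: inc=0.002000, refl=0.002000·0.200000=0.0004; V=0.664000+0.002000+0.000400=0.6664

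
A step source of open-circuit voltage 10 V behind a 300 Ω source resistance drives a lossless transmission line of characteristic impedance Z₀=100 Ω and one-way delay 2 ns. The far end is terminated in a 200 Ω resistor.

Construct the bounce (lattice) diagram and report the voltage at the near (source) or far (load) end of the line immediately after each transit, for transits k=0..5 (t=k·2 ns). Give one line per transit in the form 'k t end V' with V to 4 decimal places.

0 0 source 2.5000
1 2 load 3.3333
2 4 source 3.7500
3 6 load 3.8889
4 8 source 3.9583
5 10 load 3.9815

Γ_L=0.333333, Γ_S=0.500000; launch V₁=10·100/400=2.500000
k=0 src: V=2.5000
k=1 load: inc=2.500000, refl=2.500000·0.333333=0.8333; V=0.000000+2.500000+0.833333=3.3333
k=2 src: inc=0.833333, refl=0.833333·0.500000=0.4167; V=2.500000+0.833333+0.416667=3.7500
k=3 load: inc=0.416667, refl=0.416667·0.333333=0.1389; V=3.333333+0.416667+0.138889=3.8889
k=4 src: inc=0.138889, refl=0.138889·0.500000=0.0694; V=3.750000+0.138889+0.069444=3.9583
k=5 load: inc=0.069444, refl=0.069444·0.333333=0.0231; V=3.888889+0.069444+0.023148=3.9815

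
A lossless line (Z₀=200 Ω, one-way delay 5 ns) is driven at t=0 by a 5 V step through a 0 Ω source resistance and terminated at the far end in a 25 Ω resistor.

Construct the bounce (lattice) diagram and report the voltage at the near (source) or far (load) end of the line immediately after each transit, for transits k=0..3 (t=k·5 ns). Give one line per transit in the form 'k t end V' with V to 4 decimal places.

Γ_L=-0.777778, Γ_S=-1.000000; launch V₁=5·200/200=5.000000
k=0 src: V=5.0000
k=1 load: inc=5.000000, refl=5.000000·-0.777778=-3.8889; V=0.000000+5.000000+-3.888889=1.1111
k=2 src: inc=-3.888889, refl=-3.888889·-1.000000=3.8889; V=5.000000+-3.888889+3.888889=5.0000
k=3 load: inc=3.888889, refl=3.888889·-0.777778=-3.0247; V=1.111111+3.888889+-3.024691=1.9753

0 0 source 5.0000
1 5 load 1.1111
2 10 source 5.0000
3 15 load 1.9753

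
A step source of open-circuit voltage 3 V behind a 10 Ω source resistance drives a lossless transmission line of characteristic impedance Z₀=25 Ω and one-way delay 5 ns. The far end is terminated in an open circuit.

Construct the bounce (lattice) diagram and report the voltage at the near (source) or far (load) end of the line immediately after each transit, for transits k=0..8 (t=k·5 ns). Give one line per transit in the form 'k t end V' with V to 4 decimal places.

Γ_L=1.000000, Γ_S=-0.428571; launch V₁=3·25/35=2.142857
k=0 src: V=2.1429
k=1 load: inc=2.142857, refl=2.142857·1.000000=2.1429; V=0.000000+2.142857+2.142857=4.2857
k=2 src: inc=2.142857, refl=2.142857·-0.428571=-0.9184; V=2.142857+2.142857+-0.918367=3.3673
k=3 load: inc=-0.918367, refl=-0.918367·1.000000=-0.9184; V=4.285714+-0.918367+-0.918367=2.4490
k=4 src: inc=-0.918367, refl=-0.918367·-0.428571=0.3936; V=3.367347+-0.918367+0.393586=2.8426
k=5 load: inc=0.393586, refl=0.393586·1.000000=0.3936; V=2.448980+0.393586+0.393586=3.2362
k=6 src: inc=0.393586, refl=0.393586·-0.428571=-0.1687; V=2.842566+0.393586+-0.168680=3.0675
k=7 load: inc=-0.168680, refl=-0.168680·1.000000=-0.1687; V=3.236152+-0.168680+-0.168680=2.8988
k=8 src: inc=-0.168680, refl=-0.168680·-0.428571=0.0723; V=3.067472+-0.168680+0.072291=2.9711

0 0 source 2.1429
1 5 load 4.2857
2 10 source 3.3673
3 15 load 2.4490
4 20 source 2.8426
5 25 load 3.2362
6 30 source 3.0675
7 35 load 2.8988
8 40 source 2.9711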